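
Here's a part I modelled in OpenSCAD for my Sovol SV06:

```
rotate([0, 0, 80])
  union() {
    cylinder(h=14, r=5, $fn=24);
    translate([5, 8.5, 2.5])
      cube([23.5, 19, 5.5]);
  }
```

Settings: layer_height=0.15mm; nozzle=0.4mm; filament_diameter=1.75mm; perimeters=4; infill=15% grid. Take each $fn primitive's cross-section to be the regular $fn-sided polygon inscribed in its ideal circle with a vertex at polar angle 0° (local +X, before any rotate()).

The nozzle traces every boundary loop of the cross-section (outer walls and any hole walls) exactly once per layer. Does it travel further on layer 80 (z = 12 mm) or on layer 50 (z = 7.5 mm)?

Layer 80 (z = 12): the cylinder: section is a regular 24-gon, circumradius r=5 (perimeter = 2·24·5.000·sin(180°/24) = 31.33 mm); the cube at (5, 8.5) is absent (z outside [2.5, 8]); Merging all regions: only the r=5 cylinder is present, so the union is just that shape — boundary = 31.33 mm; (rotated 80° about Z; rotation is an isometry so areas/perimeters/island counts are preserved). So its perimeter = 31.33 mm. Layer 50 (z = 7.5): the r=5 cylinder contributes a regular 24-gon of circumradius 5 (perimeter = 2·24·5.000·sin(180°/24) = 31.33 mm); the cube at (5, 8.5) (footprint 23.5×19) is included at this height (perimeter 85.00 mm); Combining (union): the 2 present regions are separate (no shared area or edge), so areas and boundary lengths simply add and each stays a separate island — boundary = 116.33 mm; (whole slice rotated 80° about Z — lengths, areas and connectivity unchanged). So its perimeter = 116.33 mm. Layer 50 is larger (116.33 vs 31.33 mm).

layer 50 (z = 7.5 mm)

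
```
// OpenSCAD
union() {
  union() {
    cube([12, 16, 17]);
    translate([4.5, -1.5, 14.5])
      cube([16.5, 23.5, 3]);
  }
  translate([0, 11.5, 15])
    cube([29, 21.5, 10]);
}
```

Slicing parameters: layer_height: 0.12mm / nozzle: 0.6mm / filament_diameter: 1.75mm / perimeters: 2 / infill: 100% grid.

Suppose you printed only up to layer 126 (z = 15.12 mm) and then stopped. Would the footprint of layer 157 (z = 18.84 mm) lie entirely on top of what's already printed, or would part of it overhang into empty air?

entirely on top

Compare the two slices. At z = 15.12: the 12×16 cube contributes its full rectangle (area 192.00 mm²); the cube at (4.5, -1.5) is present — its section is the full 16.5×23.5 rectangle (area 387.75 mm²); Merging all regions: the regions partially overlap — summed areas 579.75 mm² minus the doubly-counted overlap 120.00 mm² gives 459.75 mm² — area = 459.75 mm²; the cube at (0, 11.5) is present — its section is the full 29×21.5 rectangle (area 623.50 mm²); Combining (union): the regions partially overlap — summed areas 1083.25 mm² minus the doubly-counted overlap 193.50 mm² gives 889.75 mm² — area = 889.75 mm². At z = 18.84: the cube is not intersected at this z (z outside [0, 17]); the cube at (4.5, -1.5) is not intersected at this z (z outside [14.5, 17.5]); Merging all regions: nothing is present at this height; the cube at (0, 11.5) is present — its section is the full 29×21.5 rectangle (area 623.50 mm²); Taking the union: only the 29×21.5 cube at (0, 11.5) is present, so the union is just that shape — area = 623.50 mm². Checking containment: the cross-section at z = 18.84 is a subset of the cross-section at z = 15.12.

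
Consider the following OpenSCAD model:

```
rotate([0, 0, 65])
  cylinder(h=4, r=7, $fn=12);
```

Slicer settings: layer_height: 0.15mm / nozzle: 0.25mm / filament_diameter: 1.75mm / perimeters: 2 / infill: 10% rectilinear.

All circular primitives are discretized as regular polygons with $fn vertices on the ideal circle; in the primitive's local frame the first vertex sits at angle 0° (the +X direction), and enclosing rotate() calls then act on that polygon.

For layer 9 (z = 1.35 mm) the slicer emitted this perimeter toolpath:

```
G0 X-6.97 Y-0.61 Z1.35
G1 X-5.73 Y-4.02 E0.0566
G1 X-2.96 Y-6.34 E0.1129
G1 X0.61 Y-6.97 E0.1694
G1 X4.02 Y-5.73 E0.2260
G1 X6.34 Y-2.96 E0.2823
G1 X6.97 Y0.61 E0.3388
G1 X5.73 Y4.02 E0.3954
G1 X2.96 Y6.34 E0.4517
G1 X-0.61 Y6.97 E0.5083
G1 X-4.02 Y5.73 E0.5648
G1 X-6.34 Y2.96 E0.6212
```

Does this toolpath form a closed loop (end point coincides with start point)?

Start point (G0): (-6.97, -0.61). End point (last G1): the path does not return to the start — open.

no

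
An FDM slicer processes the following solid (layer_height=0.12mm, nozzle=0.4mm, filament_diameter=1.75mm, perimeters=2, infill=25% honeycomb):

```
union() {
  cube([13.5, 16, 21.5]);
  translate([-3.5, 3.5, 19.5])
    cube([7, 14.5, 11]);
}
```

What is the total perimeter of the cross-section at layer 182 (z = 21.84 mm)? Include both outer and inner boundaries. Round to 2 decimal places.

At z = 21.84 mm: the cube does not reach this height (z outside [0, 21.5]); the cube at (-3.5, 3.5) (footprint 7×14.5) is included at this height (perimeter 43.00 mm); Taking the union: only the 7×14.5 cube at (-3.5, 3.5) is present, so the union is just that shape — boundary = 43.00 mm. Overall, the cross-section is a single solid region. Total boundary length (outer) = 43.00 mm.

43.00 mm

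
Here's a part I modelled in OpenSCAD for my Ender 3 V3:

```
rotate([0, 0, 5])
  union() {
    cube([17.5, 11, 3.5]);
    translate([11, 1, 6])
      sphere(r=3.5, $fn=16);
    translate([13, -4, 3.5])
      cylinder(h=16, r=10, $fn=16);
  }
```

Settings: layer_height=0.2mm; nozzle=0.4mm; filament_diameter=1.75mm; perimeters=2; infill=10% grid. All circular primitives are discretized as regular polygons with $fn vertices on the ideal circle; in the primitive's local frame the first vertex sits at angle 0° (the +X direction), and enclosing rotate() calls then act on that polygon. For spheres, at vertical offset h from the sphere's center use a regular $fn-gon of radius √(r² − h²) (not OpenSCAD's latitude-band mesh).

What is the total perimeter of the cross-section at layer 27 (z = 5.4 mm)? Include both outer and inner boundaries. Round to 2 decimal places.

At z = 5.4 mm: the cube is not intersected at this z (z outside [0, 3.5]); the r=3.5 sphere at (11, 1) contributes a regular 16-gon of circumradius √(3.5²−0.6²) = 3.448 (perimeter = 2·16·3.448·sin(180°/16) = 21.53 mm); the r=10 cylinder at (13, -4) gives a regular 16-gon of circumradius 10 (constant along its height) (perimeter = 2·16·10.000·sin(180°/16) = 62.43 mm); Merging all regions: the r=3.5 sphere at (11, 1) lies entirely inside the r=10 cylinder at (13, -4), so the union is just the r=10 cylinder at (13, -4) — boundary = 62.43 mm; (whole slice rotated 5° about Z — lengths, areas and connectivity unchanged). Overall, the cross-section is a single solid region. Total boundary length (outer) = 62.43 mm.

62.43 mm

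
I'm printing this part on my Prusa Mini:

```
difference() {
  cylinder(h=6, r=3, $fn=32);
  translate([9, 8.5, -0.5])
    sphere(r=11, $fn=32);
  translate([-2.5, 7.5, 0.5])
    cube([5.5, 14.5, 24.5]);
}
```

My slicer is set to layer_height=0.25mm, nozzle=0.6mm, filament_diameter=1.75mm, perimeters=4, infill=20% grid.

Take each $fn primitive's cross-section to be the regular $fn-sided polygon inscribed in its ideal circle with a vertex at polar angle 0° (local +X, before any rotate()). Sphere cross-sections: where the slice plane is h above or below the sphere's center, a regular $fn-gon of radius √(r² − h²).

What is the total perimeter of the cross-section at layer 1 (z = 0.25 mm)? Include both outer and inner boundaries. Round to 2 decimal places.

18.01 mm

At z = 0.25 mm: the r=3 cylinder contributes a regular 32-gon of circumradius 3 (perimeter = 2·32·3.000·sin(180°/32) = 18.82 mm); the sphere at (9, 8.5): section is a regular 32-gon, circumradius = √(r²−h²) = √(11²−0.75²) = 10.974 (perimeter = 2·32·10.974·sin(180°/32) = 68.84 mm); the cube at (-2.5, 7.5) is absent (z outside [0.5, 25]); Taking the first minus the rest: starting from the r=3 cylinder, the r=11 sphere at (9, 8.5) partially overlaps it — only the 5.29 mm² overlap (of its 375.94 mm²) is removed, clipping the outline — boundary = 18.01 mm. Overall, the cross-section is a single solid region. Total boundary length (outer) = 18.01 mm.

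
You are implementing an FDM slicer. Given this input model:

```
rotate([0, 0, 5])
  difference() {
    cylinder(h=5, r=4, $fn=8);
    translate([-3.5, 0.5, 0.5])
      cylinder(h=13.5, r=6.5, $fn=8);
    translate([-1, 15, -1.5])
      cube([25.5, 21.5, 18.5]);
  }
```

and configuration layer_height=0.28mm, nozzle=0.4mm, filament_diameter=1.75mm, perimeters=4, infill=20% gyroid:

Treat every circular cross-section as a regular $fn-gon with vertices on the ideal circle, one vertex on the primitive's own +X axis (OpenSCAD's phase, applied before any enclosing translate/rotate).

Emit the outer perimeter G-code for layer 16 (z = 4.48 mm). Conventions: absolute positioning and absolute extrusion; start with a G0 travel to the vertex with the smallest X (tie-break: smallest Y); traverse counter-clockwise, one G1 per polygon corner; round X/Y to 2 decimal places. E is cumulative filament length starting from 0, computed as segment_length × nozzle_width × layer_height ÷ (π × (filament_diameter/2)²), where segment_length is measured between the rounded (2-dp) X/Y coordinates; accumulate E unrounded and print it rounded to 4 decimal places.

G0 X1.58 Y3.38 Z4.48
G1 X2.95 Y0.76 E0.1377
G1 X1.67 Y-3.30 E0.3359
G1 X3.06 Y-2.57 E0.4090
G1 X3.98 Y0.35 E0.5516
G1 X2.57 Y3.06 E0.6938
G1 X1.58 Y3.38 E0.7423

At z = 4.48 mm: the r=4 cylinder gives a regular 8-gon of circumradius 4 (constant along its height); the r=6.5 cylinder at (-3.5, 0.5) contributes a regular 8-gon of circumradius 6.5; the cube at (-1, 15) is present — its section is the full 25.5×21.5 rectangle; Taking the first minus the rest: starting from the r=4 cylinder, the r=6.5 cylinder at (-3.5, 0.5) partially overlaps it — only the 38.97 mm² overlap (of its 119.50 mm²) is removed, clipping the outline; the 25.5×21.5 cube at (-1, 15) misses the remaining region (no effect) — 1 connected region; (whole slice rotated 5° about Z — lengths, areas and connectivity unchanged). The outline is a single polygon with 6 vertices. Extrusion per mm of travel: 0.4 × 0.28 / (π × 0.875²) = 0.046564. Accumulating E over each segment gives final E = 0.7423.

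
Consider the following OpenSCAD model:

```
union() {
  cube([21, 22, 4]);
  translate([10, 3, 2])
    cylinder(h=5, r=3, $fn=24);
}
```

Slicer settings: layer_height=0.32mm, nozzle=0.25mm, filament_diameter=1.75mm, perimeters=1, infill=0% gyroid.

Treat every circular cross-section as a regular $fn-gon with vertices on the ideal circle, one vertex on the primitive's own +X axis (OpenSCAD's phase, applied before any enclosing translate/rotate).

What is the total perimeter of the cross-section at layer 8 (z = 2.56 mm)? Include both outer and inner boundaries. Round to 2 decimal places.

86.00 mm

At z = 2.56 mm: the cube is present — its section is the full 21×22 rectangle (perimeter 86.00 mm); the r=3 cylinder at (10, 3) contributes a regular 24-gon of circumradius 3 (perimeter = 2·24·3.000·sin(180°/24) = 18.80 mm); Combining (union): the r=3 cylinder at (10, 3) lies entirely inside the 21×22 cube, so the union is just the 21×22 cube — boundary = 86.00 mm. Overall, the cross-section is a single solid region. Total boundary length (outer) = 86.00 mm.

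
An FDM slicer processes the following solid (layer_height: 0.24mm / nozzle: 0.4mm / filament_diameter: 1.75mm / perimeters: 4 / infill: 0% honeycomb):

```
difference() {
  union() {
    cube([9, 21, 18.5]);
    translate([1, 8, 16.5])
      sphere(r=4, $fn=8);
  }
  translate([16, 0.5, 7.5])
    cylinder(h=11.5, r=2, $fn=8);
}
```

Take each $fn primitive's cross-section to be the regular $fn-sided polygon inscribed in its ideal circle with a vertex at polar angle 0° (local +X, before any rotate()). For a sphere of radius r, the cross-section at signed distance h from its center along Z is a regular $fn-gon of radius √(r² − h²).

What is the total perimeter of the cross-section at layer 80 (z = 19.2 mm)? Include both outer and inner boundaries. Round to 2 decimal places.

18.07 mm

At z = 19.2 mm: the cube does not reach this height (z outside [0, 18.5]); the r=4 sphere at (1, 8) slices to a regular 8-gon of circumradius 2.951 (√(r²−h²) with h=2.7 from center) (perimeter = 2·8·2.951·sin(180°/8) = 18.07 mm); Merging all regions: only the r=4 sphere at (1, 8) is present, so the union is just that shape — boundary = 18.07 mm; the cylinder at (16, 0.5) does not reach this height (z outside [7.5, 19]); After the difference (first − rest): none of the subtracted shapes is present at this height, so the result so far is unchanged — boundary = 18.07 mm. Overall, the cross-section is a single solid region. Total boundary length (outer) = 18.07 mm.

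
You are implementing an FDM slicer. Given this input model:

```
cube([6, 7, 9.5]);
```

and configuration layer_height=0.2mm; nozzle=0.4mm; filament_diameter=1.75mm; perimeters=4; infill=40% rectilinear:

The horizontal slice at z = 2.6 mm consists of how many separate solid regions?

At z = 2.6 mm: the 6×7 cube contributes its full rectangle. The result has 1 disconnected region.

1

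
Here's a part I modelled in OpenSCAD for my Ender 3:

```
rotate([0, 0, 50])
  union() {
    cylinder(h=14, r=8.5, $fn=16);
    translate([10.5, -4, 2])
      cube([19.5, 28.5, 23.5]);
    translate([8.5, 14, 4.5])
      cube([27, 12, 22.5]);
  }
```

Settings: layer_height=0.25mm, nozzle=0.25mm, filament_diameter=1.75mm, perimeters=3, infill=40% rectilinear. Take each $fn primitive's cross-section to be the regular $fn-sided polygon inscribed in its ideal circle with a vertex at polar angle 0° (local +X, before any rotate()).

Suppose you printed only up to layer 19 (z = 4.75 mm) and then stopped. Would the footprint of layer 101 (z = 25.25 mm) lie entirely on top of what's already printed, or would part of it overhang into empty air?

Compare the two slices. At z = 4.75: the r=8.5 cylinder contributes a regular 16-gon of circumradius 8.5 (area = (16/2)·8.500²·sin(360°/16) = 221.19 mm²); the cube at (10.5, -4) is present — its section is the full 19.5×28.5 rectangle (area 555.75 mm²); the cube at (8.5, 14) is present — its section is the full 27×12 rectangle (area 324.00 mm²); Combining (union): the regions partially overlap — summed areas 1100.94 mm² minus the doubly-counted overlap 204.75 mm² gives 896.19 mm² — area = 896.19 mm²; (whole slice rotated 50° about Z — lengths, areas and connectivity unchanged). At z = 25.25: the cylinder is not intersected at this z (z outside [0, 14]); the cube at (10.5, -4) (footprint 19.5×28.5) is included at this height (area 555.75 mm²); the 27×12 cube at (8.5, 14) contributes its full rectangle (area 324.00 mm²); Combining (union): the regions partially overlap — summed areas 879.75 mm² minus the doubly-counted overlap 204.75 mm² gives 675.00 mm² — area = 675.00 mm²; (rotated 50° about Z; rotation is an isometry so areas/perimeters/island counts are preserved). Checking containment: the cross-section at z = 25.25 is a subset of the cross-section at z = 4.75.

entirely on top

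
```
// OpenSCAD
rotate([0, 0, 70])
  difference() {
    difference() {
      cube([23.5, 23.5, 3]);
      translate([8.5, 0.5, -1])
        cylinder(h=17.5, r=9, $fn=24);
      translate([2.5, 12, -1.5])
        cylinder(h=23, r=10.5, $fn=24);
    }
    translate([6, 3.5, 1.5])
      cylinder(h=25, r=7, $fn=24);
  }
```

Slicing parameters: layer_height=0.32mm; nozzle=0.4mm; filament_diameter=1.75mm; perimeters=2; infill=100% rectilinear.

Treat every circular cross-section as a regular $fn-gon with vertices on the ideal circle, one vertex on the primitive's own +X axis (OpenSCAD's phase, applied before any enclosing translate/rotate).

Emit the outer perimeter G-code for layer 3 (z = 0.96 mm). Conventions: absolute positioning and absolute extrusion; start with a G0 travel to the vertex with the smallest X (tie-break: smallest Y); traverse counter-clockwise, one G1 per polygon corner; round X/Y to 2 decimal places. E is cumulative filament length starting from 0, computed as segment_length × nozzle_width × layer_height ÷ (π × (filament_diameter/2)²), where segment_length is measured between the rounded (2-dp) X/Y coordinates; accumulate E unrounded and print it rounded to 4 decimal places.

At z = 0.96 mm: the 23.5×23.5 cube contributes its full rectangle; the r=9 cylinder at (8.5, 0.5) contributes a regular 24-gon of circumradius 9; the cylinder at (2.5, 12): section is a regular 24-gon, circumradius r=10.5; Subtracting the remaining from the first: starting from the 23.5×23.5 cube, the r=9 cylinder at (8.5, 0.5) partially overlaps it — only the 133.67 mm² overlap (of its 251.57 mm²) is removed, clipping the outline; the r=10.5 cylinder at (2.5, 12) partially overlaps it — only the 159.46 mm² overlap (of its 342.42 mm²) is removed, clipping the outline — 1 connected region; the cylinder at (6, 3.5) does not reach this height (z outside [1.5, 26.5]); Subtracting the remaining from the first: none of the subtracted shapes is present at this height, so that combined region is unchanged — 1 connected region; (rotated 70° about Z; rotation is an isometry so areas/perimeters/island counts are preserved). The outline is a single polygon with 19 vertices. Extrusion per mm of travel: 0.4 × 0.32 / (π × 0.875²) = 0.053216. Accumulating E over each segment gives final E = 4.6563.

G0 X-22.08 Y8.04 Z0.96
G1 X-20.83 Y7.58 E0.0709
G1 X-20.29 Y10.04 E0.2049
G1 X-19.02 Y12.48 E0.3513
G1 X-17.17 Y14.50 E0.4971
G1 X-14.86 Y15.97 E0.6428
G1 X-12.24 Y16.79 E0.7889
G1 X-9.51 Y16.91 E0.9343
G1 X-6.83 Y16.32 E1.0803
G1 X-4.40 Y15.05 E1.2262
G1 X-3.83 Y14.53 E1.2673
G1 X-3.35 Y15.05 E1.3050
G1 X-1.37 Y16.32 E1.4301
G1 X0.87 Y17.02 E1.5550
G1 X3.22 Y17.12 E1.6802
G1 X5.52 Y16.62 E1.8054
G1 X5.96 Y16.38 E1.8321
G1 X8.04 Y22.08 E2.1550
G1 X-14.05 Y30.12 E3.4060
G1 X-22.08 Y8.04 E4.6563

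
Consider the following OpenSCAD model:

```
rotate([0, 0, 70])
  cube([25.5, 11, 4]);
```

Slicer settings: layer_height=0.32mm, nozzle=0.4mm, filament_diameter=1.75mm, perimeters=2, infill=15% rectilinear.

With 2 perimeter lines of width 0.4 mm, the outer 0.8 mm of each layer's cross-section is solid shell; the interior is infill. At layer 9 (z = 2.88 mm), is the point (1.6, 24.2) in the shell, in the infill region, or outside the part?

At z = 2.88 mm: the cube (footprint 25.5×11) is included at this height; (rotated 70° about Z; rotation is an isometry so areas/perimeters/island counts are preserved). Overall, the cross-section is a single solid region. Undo the 70° rotation: the query point maps to (23.288, 6.773) in the un-rotated model frame. The nearest boundary edge runs (25.50, 0.00)→(25.50, 11.00); distance from the point to it = 2.21 mm. The point is inside the cross-section and 2.21 mm from the nearest boundary — more than the 0.8 mm shell width (2 × 0.4), so it's in the infill interior.

infill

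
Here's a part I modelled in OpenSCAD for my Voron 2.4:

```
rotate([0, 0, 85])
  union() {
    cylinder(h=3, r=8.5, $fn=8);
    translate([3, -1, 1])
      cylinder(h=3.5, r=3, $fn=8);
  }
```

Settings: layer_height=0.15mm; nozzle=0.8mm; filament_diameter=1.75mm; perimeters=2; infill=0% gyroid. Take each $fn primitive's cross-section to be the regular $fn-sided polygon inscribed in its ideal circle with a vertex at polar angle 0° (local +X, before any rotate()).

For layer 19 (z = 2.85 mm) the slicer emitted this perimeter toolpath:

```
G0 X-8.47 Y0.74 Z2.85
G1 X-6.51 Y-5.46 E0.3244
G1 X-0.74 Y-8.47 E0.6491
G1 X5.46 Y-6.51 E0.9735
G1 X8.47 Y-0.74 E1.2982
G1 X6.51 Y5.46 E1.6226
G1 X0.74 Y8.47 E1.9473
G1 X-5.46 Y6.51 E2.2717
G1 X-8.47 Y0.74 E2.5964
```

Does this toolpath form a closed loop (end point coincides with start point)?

yes

Start point (G0): (-8.47, 0.74). End point (last G1): the path returns to the start — closed.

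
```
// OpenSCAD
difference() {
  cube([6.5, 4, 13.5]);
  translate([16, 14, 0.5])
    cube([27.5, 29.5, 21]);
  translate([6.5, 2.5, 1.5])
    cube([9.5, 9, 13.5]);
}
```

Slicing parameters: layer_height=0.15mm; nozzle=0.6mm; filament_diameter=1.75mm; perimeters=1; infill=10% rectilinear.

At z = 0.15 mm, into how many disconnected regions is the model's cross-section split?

At z = 0.15 mm: the cube is present — its section is the full 6.5×4 rectangle; the cube at (16, 14) is absent (z outside [0.5, 21.5]); the cube at (6.5, 2.5) is not intersected at this z (z outside [1.5, 15]); Subtracting the remaining from the first: none of the subtracted shapes is present at this height, so the 6.5×4 cube is unchanged — 1 connected region. The result has 1 disconnected region.

1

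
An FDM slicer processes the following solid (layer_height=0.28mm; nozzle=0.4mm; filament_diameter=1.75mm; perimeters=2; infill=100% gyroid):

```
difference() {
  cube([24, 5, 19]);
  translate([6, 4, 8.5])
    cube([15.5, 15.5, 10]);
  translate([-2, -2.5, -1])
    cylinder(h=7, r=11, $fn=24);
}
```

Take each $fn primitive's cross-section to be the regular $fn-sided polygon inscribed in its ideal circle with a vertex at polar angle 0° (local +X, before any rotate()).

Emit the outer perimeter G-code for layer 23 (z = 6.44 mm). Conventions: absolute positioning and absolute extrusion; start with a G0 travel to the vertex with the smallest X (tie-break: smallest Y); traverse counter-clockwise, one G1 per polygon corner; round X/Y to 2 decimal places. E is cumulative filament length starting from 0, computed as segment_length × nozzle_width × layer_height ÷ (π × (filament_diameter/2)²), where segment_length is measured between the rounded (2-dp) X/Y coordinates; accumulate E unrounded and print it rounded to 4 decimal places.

G0 X0.00 Y0.00 Z6.44
G1 X24.00 Y0.00 E1.1175
G1 X24.00 Y5.00 E1.3504
G1 X0.00 Y5.00 E2.4679
G1 X0.00 Y0.00 E2.7007

At z = 6.44 mm: the 24×5 cube contributes its full rectangle; the cube at (6, 4) does not reach this height (z outside [8.5, 18.5]); the cylinder at (-2, -2.5) does not reach this height (z outside [-1, 6]); After the difference (first − rest): none of the subtracted shapes is present at this height, so the 24×5 cube is unchanged — 1 connected region. The outline is a single polygon with 4 vertices. Extrusion per mm of travel: 0.4 × 0.28 / (π × 0.875²) = 0.046564. Accumulating E over each segment gives final E = 2.7007.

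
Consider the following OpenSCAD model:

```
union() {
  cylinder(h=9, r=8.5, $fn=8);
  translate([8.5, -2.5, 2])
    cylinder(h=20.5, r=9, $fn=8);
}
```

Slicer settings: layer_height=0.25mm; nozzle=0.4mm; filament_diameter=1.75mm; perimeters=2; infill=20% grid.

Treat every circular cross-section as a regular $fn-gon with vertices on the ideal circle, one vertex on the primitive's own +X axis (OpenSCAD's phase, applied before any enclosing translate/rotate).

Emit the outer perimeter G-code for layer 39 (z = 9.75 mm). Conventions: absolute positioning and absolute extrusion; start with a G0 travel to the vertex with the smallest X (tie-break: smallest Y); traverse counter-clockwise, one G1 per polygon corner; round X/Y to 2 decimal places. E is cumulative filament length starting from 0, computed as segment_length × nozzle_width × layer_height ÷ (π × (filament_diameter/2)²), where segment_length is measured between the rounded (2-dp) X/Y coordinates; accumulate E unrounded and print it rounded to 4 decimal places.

G0 X-0.50 Y-2.50 Z9.75
G1 X2.14 Y-8.86 E0.2863
G1 X8.50 Y-11.50 E0.5726
G1 X14.86 Y-8.86 E0.8589
G1 X17.50 Y-2.50 E1.1452
G1 X14.86 Y3.86 E1.4315
G1 X8.50 Y6.50 E1.7178
G1 X2.14 Y3.86 E2.0041
G1 X-0.50 Y-2.50 E2.2903

At z = 9.75 mm: the cylinder is not intersected at this z (z outside [0, 9]); the r=9 cylinder at (8.5, -2.5) gives a regular 8-gon of circumradius 9 (constant along its height); Taking the union: only the r=9 cylinder at (8.5, -2.5) is present, so the union is just that shape — 1 connected region. The outline is a single polygon with 8 vertices. Extrusion per mm of travel: 0.4 × 0.25 / (π × 0.875²) = 0.041575. Accumulating E over each segment gives final E = 2.2903.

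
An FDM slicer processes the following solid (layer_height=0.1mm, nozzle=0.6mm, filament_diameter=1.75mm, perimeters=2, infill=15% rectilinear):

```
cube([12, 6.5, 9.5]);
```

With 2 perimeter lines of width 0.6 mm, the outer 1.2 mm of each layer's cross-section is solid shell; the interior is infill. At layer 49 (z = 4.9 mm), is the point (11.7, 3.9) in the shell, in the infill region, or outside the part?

At z = 4.9 mm: the 12×6.5 cube contributes its full rectangle. Overall, the cross-section is a single solid region. The nearest boundary edge runs (12.00, 0.00)→(12.00, 6.50); distance from the point to it = 0.30 mm. The point is inside the cross-section, 0.30 mm from the nearest boundary — within the 1.2 mm shell band (2 × 0.6).

shell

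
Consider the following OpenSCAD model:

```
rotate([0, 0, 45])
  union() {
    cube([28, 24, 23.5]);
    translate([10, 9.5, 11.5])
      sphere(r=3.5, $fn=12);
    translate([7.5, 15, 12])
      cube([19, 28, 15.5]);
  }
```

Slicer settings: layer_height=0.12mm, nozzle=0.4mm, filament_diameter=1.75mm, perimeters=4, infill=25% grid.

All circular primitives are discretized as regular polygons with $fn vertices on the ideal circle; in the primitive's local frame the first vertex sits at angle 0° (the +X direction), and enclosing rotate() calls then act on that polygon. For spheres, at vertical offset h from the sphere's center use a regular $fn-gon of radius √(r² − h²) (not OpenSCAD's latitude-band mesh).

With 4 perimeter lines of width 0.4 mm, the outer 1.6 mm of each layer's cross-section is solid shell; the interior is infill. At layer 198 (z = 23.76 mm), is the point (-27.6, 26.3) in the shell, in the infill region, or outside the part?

At z = 23.76 mm: the cube is not intersected at this z (z outside [0, 23.5]); the sphere at (10, 9.5) does not reach this height (|z−center|=12.260 > r=3.5); the 19×28 cube at (7.5, 15) contributes its full rectangle; Merging all regions: only the 19×28 cube at (7.5, 15) is present, so the union is just that shape — 1 connected region; (whole slice rotated 45° about Z — lengths, areas and connectivity unchanged). Overall, the cross-section is a single solid region. Undo the 45° rotation: the query point maps to (-0.919, 38.113) in the un-rotated model frame. The nearest boundary edge runs (7.50, 43.00)→(7.50, 15.00); distance from the point to it = 8.42 mm. The point is not inside any of the regions above, so it lies outside the cross-section (8.42 mm from the nearest boundary).

outside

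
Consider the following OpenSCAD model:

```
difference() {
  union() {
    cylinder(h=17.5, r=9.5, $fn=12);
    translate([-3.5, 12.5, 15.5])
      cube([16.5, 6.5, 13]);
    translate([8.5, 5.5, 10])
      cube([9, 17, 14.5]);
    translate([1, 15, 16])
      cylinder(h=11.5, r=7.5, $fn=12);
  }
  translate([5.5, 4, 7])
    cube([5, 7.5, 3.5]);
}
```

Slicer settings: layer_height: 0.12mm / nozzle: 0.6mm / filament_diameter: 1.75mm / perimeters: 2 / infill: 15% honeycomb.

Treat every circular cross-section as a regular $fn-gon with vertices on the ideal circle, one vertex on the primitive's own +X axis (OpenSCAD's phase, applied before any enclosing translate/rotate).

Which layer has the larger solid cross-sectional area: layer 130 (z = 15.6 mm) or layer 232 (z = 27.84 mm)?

layer 130 (z = 15.6 mm)

Layer 130 (z = 15.6): the r=9.5 cylinder contributes a regular 12-gon of circumradius 9.5 (area = (12/2)·9.500²·sin(360°/12) = 270.75 mm²); the 16.5×6.5 cube at (-3.5, 12.5) contributes its full rectangle (area 107.25 mm²); the cube at (8.5, 5.5) (footprint 9×17) is included at this height (area 153.00 mm²); the cylinder at (1, 15) is not intersected at this z (z outside [16, 27.5]); Taking the union: the regions partially overlap — summed areas 531.00 mm² minus the doubly-counted overlap 29.25 mm² gives 501.75 mm² — area = 501.75 mm²; the cube at (5.5, 4) is absent (z outside [7, 10.5]); Taking the first minus the rest: none of the subtracted shapes is present at this height, so the result so far is unchanged — area = 501.75 mm². So its area = 501.75 mm². Layer 232 (z = 27.84): the cylinder does not reach this height (z outside [0, 17.5]); the 16.5×6.5 cube at (-3.5, 12.5) contributes its full rectangle (area 107.25 mm²); the cube at (8.5, 5.5) does not reach this height (z outside [10, 24.5]); the cylinder at (1, 15) is not intersected at this z (z outside [16, 27.5]); Combining (union): only the 16.5×6.5 cube at (-3.5, 12.5) is present, so the union is just that shape — area = 107.25 mm²; the cube at (5.5, 4) is absent (z outside [7, 10.5]); Taking the first minus the rest: none of the subtracted shapes is present at this height, so the result so far is unchanged — area = 107.25 mm². So its area = 107.25 mm². Layer 130 is larger (501.75 vs 107.25 mm²).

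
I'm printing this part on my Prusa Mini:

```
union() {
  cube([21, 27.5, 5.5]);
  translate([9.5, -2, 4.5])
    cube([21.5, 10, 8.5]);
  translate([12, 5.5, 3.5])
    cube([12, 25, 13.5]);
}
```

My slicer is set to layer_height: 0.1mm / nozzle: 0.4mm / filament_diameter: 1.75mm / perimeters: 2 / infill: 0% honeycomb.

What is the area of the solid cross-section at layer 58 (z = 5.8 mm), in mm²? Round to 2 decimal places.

485.00 mm²

At z = 5.8 mm: the cube is not intersected at this z (z outside [0, 5.5]); the cube at (9.5, -2) is present — its section is the full 21.5×10 rectangle (area 215.00 mm²); the cube at (12, 5.5) is present — its section is the full 12×25 rectangle (area 300.00 mm²); Taking the union: the regions partially overlap — summed areas 515.00 mm² minus the doubly-counted overlap 30.00 mm² gives 485.00 mm² — area = 485.00 mm². Overall, the cross-section is a single solid region. Net area = 485.00 mm².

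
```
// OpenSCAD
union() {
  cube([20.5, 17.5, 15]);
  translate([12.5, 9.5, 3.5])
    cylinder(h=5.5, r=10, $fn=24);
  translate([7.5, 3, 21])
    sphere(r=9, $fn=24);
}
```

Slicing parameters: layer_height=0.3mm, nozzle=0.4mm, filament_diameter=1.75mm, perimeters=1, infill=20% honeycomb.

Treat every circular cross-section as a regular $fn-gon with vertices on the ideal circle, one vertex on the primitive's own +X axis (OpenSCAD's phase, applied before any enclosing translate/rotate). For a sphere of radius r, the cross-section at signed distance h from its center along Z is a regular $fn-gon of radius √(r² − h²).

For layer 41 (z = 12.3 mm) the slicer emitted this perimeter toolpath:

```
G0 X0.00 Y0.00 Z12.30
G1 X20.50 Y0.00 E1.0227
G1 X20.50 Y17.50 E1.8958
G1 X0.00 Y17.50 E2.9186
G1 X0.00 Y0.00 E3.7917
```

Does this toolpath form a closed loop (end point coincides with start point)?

Start point (G0): (0.00, 0.00). End point (last G1): the path returns to the start — closed.

yes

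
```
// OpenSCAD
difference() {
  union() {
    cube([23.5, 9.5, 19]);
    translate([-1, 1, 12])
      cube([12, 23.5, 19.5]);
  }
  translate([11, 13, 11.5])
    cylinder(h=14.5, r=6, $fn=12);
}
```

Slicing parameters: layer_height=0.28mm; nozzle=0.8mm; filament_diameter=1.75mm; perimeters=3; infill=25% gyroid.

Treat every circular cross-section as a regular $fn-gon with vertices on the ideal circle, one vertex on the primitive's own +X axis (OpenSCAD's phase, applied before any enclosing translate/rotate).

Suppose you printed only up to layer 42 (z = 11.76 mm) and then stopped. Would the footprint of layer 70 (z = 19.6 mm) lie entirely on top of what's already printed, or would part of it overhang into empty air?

Compare the two slices. At z = 11.76: the 23.5×9.5 cube contributes its full rectangle (area 223.25 mm²); the cube at (-1, 1) does not reach this height (z outside [12, 31.5]); Combining (union): only the 23.5×9.5 cube is present, so the union is just that shape — area = 223.25 mm²; the r=6 cylinder at (11, 13) contributes a regular 12-gon of circumradius 6 (area = (12/2)·6.000²·sin(360°/12) = 108.00 mm²); Taking the first minus the rest: starting from that combined region (223.25 mm²), the r=6 cylinder at (11, 13) partially overlaps it — only the 15.47 mm² overlap (of its 108.00 mm²) is removed, clipping the outline — area = 207.78 mm². At z = 19.6: the cube does not reach this height (z outside [0, 19]); the cube at (-1, 1) is present — its section is the full 12×23.5 rectangle (area 282.00 mm²); Combining (union): only the 12×23.5 cube at (-1, 1) is present, so the union is just that shape — area = 282.00 mm²; the cylinder at (11, 13): section is a regular 12-gon, circumradius r=6 (area = (12/2)·6.000²·sin(360°/12) = 108.00 mm²); Taking the first minus the rest: starting from the result so far (282.00 mm²), the r=6 cylinder at (11, 13) partially overlaps it — only the 54.00 mm² overlap (of its 108.00 mm²) is removed, clipping the outline — area = 228.00 mm². Checking containment: at z = 19.6 the cross-section extends beyond the z = 11.76 cross-section by about 142.23 mm².

part overhangs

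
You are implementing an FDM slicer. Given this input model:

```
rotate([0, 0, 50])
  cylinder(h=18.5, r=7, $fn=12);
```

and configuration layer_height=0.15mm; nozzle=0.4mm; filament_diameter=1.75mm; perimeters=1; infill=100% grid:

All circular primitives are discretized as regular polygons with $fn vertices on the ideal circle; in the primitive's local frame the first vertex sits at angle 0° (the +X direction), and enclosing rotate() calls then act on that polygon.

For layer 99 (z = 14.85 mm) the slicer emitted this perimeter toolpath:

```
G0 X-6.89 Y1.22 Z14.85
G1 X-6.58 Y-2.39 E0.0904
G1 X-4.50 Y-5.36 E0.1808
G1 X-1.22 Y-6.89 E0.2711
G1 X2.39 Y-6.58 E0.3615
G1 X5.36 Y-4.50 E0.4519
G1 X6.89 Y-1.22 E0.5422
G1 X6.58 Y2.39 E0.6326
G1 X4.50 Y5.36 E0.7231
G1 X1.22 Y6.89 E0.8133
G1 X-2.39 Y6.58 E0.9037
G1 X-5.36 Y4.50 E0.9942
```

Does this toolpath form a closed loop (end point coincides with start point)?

no

Start point (G0): (-6.89, 1.22). End point (last G1): the path does not return to the start — open.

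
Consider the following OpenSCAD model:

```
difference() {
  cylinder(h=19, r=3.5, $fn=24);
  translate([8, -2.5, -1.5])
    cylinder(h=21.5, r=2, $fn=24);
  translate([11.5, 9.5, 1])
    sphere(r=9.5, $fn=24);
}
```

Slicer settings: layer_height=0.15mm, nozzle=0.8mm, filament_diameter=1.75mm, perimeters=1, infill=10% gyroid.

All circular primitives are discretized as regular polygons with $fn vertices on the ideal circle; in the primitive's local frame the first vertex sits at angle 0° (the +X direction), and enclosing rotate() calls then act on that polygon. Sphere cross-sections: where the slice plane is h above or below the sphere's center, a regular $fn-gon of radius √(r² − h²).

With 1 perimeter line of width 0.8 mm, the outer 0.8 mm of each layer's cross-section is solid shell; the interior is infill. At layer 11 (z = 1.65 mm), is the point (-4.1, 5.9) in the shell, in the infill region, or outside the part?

At z = 1.65 mm: the r=3.5 cylinder gives a regular 24-gon of circumradius 3.5 (constant along its height); the r=2 cylinder at (8, -2.5) contributes a regular 24-gon of circumradius 2; the r=9.5 sphere at (11.5, 9.5) contributes a regular 24-gon of circumradius √(9.5²−0.65²) = 9.478; After the difference (first − rest): starting from the r=3.5 cylinder, the r=2 cylinder at (8, -2.5) misses the remaining region (no effect); the r=9.5 sphere at (11.5, 9.5) misses the remaining region (no effect) — 1 connected region. Overall, the cross-section is a single solid region. The nearest boundary edge runs (-2.47, 2.47)→(-1.75, 3.03); distance from the point to it = 3.71 mm. The point is not inside any of the regions above, so it lies outside the cross-section (3.71 mm from the nearest boundary).

outside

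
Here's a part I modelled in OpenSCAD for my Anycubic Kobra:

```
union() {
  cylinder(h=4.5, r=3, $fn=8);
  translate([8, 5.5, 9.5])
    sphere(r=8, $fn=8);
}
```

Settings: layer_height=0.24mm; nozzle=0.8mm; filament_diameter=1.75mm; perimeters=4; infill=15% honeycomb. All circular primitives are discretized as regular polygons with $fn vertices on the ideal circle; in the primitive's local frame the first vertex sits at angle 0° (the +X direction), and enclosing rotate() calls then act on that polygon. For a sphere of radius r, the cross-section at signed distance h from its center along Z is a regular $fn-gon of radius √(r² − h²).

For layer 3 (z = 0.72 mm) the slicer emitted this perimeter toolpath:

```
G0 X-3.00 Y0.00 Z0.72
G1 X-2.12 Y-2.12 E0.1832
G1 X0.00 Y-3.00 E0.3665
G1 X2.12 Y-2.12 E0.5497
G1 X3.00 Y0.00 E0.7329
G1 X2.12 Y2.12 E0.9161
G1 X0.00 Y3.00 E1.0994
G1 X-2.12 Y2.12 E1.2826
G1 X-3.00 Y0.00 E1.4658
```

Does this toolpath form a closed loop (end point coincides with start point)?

Start point (G0): (-3.00, 0.00). End point (last G1): the path returns to the start — closed.

yes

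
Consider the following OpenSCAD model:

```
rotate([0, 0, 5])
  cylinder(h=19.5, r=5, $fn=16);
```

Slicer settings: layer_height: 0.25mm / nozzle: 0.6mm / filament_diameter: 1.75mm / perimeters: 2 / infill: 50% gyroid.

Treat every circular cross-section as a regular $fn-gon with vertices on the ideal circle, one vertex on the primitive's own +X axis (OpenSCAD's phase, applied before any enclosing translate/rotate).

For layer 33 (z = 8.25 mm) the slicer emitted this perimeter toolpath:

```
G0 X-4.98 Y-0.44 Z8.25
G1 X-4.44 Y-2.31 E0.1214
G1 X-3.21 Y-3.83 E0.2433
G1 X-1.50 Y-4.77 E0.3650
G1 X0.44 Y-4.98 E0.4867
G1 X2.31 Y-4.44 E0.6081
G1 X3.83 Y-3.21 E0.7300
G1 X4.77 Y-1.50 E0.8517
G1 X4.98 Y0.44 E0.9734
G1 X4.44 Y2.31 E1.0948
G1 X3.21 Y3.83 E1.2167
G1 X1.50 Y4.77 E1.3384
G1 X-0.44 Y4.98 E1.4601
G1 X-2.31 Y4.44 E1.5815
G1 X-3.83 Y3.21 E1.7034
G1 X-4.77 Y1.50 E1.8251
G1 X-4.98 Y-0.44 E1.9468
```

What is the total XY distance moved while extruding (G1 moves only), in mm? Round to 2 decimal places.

Sum the Euclidean lengths of each G1 segment: total = 31.22 mm.

31.22 mm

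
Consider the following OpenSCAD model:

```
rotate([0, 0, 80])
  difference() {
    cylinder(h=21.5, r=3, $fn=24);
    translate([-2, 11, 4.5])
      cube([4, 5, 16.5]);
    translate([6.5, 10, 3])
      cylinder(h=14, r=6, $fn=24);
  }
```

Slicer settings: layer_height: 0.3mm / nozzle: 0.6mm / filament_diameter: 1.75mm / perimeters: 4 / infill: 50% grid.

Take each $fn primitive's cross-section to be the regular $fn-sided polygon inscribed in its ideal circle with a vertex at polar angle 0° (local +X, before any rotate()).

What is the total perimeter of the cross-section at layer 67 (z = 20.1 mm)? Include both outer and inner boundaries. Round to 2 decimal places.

18.80 mm

At z = 20.1 mm: the cylinder: section is a regular 24-gon, circumradius r=3 (perimeter = 2·24·3.000·sin(180°/24) = 18.80 mm); the cube at (-2, 11) (footprint 4×5) is included at this height (perimeter 18.00 mm); the cylinder at (6.5, 10) is absent (z outside [3, 17]); After the difference (first − rest): starting from the r=3 cylinder, the 4×5 cube at (-2, 11) misses the remaining region (no effect) — boundary = 18.80 mm; (rotated 80° about Z; rotation is an isometry so areas/perimeters/island counts are preserved). Overall, the cross-section is a single solid region. Total boundary length (outer) = 18.80 mm.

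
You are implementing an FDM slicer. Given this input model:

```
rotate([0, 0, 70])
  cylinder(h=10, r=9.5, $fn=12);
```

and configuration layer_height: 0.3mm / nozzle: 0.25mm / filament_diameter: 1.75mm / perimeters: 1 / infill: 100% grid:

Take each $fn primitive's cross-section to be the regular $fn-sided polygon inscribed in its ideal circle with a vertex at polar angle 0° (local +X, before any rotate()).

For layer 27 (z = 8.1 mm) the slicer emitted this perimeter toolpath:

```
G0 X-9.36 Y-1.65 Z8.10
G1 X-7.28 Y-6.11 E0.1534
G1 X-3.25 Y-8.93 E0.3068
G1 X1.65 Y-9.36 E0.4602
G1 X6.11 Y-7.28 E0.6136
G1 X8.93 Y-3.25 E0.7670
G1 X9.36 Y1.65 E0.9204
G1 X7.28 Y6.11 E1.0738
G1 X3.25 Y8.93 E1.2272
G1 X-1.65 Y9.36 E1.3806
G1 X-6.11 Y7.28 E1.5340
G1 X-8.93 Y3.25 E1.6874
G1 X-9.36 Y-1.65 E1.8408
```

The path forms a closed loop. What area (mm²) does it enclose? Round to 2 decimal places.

270.97 mm²

Apply the shoelace formula to the sequence of (X, Y) vertices; enclosed area = 270.97 mm².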